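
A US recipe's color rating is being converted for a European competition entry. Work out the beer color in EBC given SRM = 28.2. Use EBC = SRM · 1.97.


EBC = 28.2 · 1.97

55.5540 EBC


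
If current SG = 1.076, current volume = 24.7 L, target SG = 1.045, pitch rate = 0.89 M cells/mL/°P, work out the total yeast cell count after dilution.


V_w = V·((SG_c−1)/(SG_t−1)−1);  °P = 259 − 259/SG_t;  cells = rate·(V+V_w)·°P
V_w = 24.7·((1.076−1)/(1.045−1)−1) = 17.0156
V_final = 24.7 + 17.0156 = 41.7156
°P = 259 − 259/1.045 = 11.1531
cells = 0.89·41.7156·11.1531

414.0798 billion cells


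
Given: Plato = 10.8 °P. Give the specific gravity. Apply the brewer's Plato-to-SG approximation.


SG = 259/(259 − P)
SG = 259/(259 − 10.8)

1.0435


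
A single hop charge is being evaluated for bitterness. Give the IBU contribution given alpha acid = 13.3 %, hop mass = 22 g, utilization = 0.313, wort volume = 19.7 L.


IBU = (α/100)·mass·U·1000 / V
IBU = (13.3/100)·22·0.313·1000 / 19.7

46.4892 IBU


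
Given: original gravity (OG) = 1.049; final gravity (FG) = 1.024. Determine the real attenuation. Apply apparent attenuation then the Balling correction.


AA = (OG−FG)/(OG−1)·100;  RA = AA·0.8192
AA = (1.049 − 1.024)/(1.049 − 1)·100 = 51.0204
RA = 51.0204·0.8192

41.7959 %


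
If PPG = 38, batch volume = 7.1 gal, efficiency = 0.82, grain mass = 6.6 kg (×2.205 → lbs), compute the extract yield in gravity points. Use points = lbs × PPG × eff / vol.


lbs = 6.6 × 2.205 = 14.5530
points = 14.5530 × 38 × 0.82 / 7.1

63.8692 points


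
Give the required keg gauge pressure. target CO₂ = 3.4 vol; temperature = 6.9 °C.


psi = vols/(0.01821 + 0.09011·e^(−0.04·T)) − 14.695
psi = 3.4/(0.01821 + 0.09011·e^(−0.04·6.9)) − 14.695

24.5720 psi


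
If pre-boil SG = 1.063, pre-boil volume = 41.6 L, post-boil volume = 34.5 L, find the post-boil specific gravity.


SG_post = 1 + (SG_pre − 1)·V_pre/V_post
pts_pre = (1.063 − 1)·1000 = 63.0000
pts_post = 63.0000·41.6/34.5 = 75.9652
SG_post = 1 + 75.9652/1000

1.0760


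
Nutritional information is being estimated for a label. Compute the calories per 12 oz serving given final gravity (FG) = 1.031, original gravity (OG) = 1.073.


ABW = (OG−FG)·131.25·0.79/FG;  °P = 259 − 259/SG (for OG→OE and FG→AE);  RE = 0.1808·OE + 0.8192·AE;  Cal = (6.9·ABW + 4·(RE−0.1))·FG·3.55
ABW = (1.073 − 1.031)·131.25·0.79/1.031 = 4.2239
OE = 259 − 259/1.073 = 17.6207 °P
AE = 259 − 259/1.031 = 7.7876 °P
RE = 0.1808·17.6207 + 0.8192·7.7876 = 9.5654 °P
Cal = (6.9·4.2239 + 4·(9.5654−0.1))·1.031·3.55

245.2482 kcal


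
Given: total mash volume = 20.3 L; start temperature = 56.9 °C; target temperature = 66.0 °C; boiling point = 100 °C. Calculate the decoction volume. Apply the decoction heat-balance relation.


V_dec = V_total·(T_target − T_start)/(T_boil − T_start)
V_dec = 20.3·(66.0 − 56.9)/(100 − 56.9)

4.2861 L


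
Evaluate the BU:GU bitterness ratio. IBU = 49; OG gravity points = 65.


BU:GU = IBU / OG_points
BU:GU = 49 / 65

0.7538


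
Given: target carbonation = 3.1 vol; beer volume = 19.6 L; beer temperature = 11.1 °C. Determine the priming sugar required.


residual = 14.695·(0.01821 + 0.09011·e^(−0.04·T));  sugar = (target − residual)·4.0·V
residual = 14.695·(0.01821 + 0.09011·e^(−0.04·11.1)) = 1.1170
sugar = (3.1 − 1.1170)·4.0·19.6

155.4670 g


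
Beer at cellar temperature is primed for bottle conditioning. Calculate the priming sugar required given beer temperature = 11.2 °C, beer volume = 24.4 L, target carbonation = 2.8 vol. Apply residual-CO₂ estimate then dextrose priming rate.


residual = 14.695·(0.01821 + 0.09011·e^(−0.04·T));  sugar = (target − residual)·4.0·V
residual = 14.695·(0.01821 + 0.09011·e^(−0.04·11.2)) = 1.1136
sugar = (2.8 − 1.1136)·4.0·24.4

164.5915 g


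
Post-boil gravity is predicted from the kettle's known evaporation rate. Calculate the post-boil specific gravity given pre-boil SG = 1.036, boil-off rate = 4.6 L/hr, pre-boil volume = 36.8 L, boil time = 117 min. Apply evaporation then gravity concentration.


V_post = V_pre − rate·(t/60);  SG_post = 1 + (SG_pre−1)·V_pre/V_post
V_post = 36.8 − 4.6·(117/60) = 27.8300
SG_post = 1 + (1.036 − 1)·36.8/27.8300

1.0476


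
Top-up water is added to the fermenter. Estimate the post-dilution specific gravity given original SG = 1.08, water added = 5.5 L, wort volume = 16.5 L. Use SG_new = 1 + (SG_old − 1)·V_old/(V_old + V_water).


pts = (1.08 − 1)·1000·16.5/(16.5 + 5.5) = 60.0000
SG_new = 1 + 60.0000/1000

1.0600


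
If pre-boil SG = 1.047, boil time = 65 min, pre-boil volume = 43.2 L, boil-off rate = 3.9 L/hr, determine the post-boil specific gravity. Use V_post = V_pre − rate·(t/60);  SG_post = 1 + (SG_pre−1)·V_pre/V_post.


V_post = 43.2 − 3.9·(65/60) = 38.9750
SG_post = 1 + (1.047 − 1)·43.2/38.9750

1.0521


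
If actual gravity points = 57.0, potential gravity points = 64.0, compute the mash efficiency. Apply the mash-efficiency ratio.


efficiency = actual / potential × 100
efficiency = 57.0 / 64.0 × 100

89.0625 %


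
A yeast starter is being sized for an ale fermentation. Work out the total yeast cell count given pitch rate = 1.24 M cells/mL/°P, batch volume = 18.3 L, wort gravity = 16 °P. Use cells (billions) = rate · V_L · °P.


cells = 1.24 · 18.3 · 16

363.0720 billion cells


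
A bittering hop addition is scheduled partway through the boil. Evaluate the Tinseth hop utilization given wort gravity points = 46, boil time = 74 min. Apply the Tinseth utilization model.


U = 1.65·0.000125^(GP/1000) · (1 − e^(−0.04·t))/4.15
bigness = 1.65·0.000125^(46/1000) = 1.0913
boil_factor = (1 − e^(−0.04·74))/4.15 = 0.2285
U = 1.0913 · 0.2285

0.2493


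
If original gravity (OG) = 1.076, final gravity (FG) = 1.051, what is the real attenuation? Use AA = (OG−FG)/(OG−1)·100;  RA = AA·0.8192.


AA = (1.076 − 1.051)/(1.076 − 1)·100 = 32.8947
RA = 32.8947·0.8192

26.9474 %


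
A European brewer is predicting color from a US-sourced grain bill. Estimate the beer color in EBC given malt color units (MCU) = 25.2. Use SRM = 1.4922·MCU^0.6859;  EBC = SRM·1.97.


SRM = 1.4922·25.2^0.6859 = 13.6473
EBC = 13.6473·1.97

26.8852 EBC


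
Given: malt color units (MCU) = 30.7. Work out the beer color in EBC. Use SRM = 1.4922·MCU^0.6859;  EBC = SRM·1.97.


SRM = 1.4922·30.7^0.6859 = 15.6263
EBC = 15.6263·1.97

30.7837 EBC


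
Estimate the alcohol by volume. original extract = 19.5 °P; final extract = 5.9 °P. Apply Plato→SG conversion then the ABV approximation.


SG = 259/(259 − P);  ABV = (OG − FG)·131.25
OG = 259/(259 − 19.5) = 1.0814
FG = 259/(259 − 5.9) = 1.0233
ABV = (1.0814 − 1.0233)·131.25

7.6268 % ABV


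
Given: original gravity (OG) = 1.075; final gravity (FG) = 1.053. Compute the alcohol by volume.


ABV = (OG − FG) · 131.25
ABV = (1.075 − 1.053) · 131.25

2.8875 % ABV


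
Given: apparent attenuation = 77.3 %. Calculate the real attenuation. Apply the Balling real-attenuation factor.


RA = AA · 0.8192
RA = 77.3 · 0.8192

63.3242 %


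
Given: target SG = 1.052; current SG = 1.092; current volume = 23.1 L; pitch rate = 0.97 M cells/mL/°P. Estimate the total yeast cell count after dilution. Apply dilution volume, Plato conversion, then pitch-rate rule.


V_w = V·((SG_c−1)/(SG_t−1)−1);  °P = 259 − 259/SG_t;  cells = rate·(V+V_w)·°P
V_w = 23.1·((1.092−1)/(1.052−1)−1) = 17.7692
V_final = 23.1 + 17.7692 = 40.8692
°P = 259 − 259/1.052 = 12.8023
cells = 0.97·40.8692·12.8023

507.5228 billion cells


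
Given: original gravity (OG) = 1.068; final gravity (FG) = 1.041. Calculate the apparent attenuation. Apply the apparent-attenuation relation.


AA = (OG − FG)/(OG − 1) · 100
AA = (1.068 − 1.041)/(1.068 − 1) · 100

39.7059 %


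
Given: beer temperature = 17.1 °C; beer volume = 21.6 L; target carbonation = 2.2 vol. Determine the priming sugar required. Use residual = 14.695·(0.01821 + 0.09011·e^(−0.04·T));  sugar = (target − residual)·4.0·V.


residual = 14.695·(0.01821 + 0.09011·e^(−0.04·17.1)) = 0.9358
sugar = (2.2 − 0.9358)·4.0·21.6

109.2301 g


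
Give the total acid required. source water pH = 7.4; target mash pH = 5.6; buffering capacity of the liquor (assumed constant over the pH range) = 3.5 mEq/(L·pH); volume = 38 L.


acid = buffering capacity · (pH_source − pH_target) · V
acid = 3.5 · (7.4 − 5.6) · 38

239.4000 mEq


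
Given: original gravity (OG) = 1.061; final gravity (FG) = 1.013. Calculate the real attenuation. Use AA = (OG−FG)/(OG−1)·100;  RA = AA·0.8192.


AA = (1.061 − 1.013)/(1.061 − 1)·100 = 78.6885
RA = 78.6885·0.8192

64.4616 %


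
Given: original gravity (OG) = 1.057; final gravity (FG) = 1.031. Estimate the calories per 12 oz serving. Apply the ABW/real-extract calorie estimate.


ABW = (OG−FG)·131.25·0.79/FG;  °P = 259 − 259/SG (for OG→OE and FG→AE);  RE = 0.1808·OE + 0.8192·AE;  Cal = (6.9·ABW + 4·(RE−0.1))·FG·3.55
ABW = (1.057 − 1.031)·131.25·0.79/1.031 = 2.6148
OE = 259 − 259/1.057 = 13.9669 °P
AE = 259 − 259/1.031 = 7.7876 °P
RE = 0.1808·13.9669 + 0.8192·7.7876 = 8.9048 °P
Cal = (6.9·2.6148 + 4·(8.9048−0.1))·1.031·3.55

194.9395 kcal


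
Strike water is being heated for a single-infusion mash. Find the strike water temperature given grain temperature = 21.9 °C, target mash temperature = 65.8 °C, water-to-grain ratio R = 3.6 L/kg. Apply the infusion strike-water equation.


T_strike = (0.41/R)·(T_mash − T_grain) + T_mash
T_strike = (0.41/3.6)·(65.8 − 21.9) + 65.8

70.7997 °C


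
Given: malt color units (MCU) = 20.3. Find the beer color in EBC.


SRM = 1.4922·MCU^0.6859;  EBC = SRM·1.97
SRM = 1.4922·20.3^0.6859 = 11.7663
EBC = 11.7663·1.97

23.1795 EBC


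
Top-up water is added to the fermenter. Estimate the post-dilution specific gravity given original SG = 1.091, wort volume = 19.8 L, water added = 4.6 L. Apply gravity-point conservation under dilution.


SG_new = 1 + (SG_old − 1)·V_old/(V_old + V_water)
pts = (1.091 − 1)·1000·19.8/(19.8 + 4.6) = 73.8443
SG_new = 1 + 73.8443/1000

1.0738


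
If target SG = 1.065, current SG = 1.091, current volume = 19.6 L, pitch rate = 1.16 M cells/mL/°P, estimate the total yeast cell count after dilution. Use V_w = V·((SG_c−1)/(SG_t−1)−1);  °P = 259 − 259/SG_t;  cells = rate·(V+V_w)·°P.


V_w = 19.6·((1.091−1)/(1.065−1)−1) = 7.8400
V_final = 19.6 + 7.8400 = 27.4400
°P = 259 − 259/1.065 = 15.8075
cells = 1.16·27.4400·15.8075

503.1594 billion cells


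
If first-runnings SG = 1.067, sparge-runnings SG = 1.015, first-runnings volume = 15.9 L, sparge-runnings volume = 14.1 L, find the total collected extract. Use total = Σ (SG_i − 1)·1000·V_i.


first = (1.067 − 1)·1000·15.9 = 1065.3000
sparge = (1.015 − 1)·1000·14.1 = 211.5000
total = 1065.3000 + 211.5000

1276.8000 gravity·L


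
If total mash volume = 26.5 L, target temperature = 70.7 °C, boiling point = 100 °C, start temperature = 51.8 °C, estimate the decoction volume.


V_dec = V_total·(T_target − T_start)/(T_boil − T_start)
V_dec = 26.5·(70.7 − 51.8)/(100 − 51.8)

10.3911 L


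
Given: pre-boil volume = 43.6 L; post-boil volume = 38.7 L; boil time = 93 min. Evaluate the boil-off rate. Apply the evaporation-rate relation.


rate = (V_pre − V_post) / (t_min/60)
rate = (43.6 − 38.7) / (93/60)

3.1613 L/hr


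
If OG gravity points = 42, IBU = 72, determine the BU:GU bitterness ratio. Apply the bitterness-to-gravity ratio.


BU:GU = IBU / OG_points
BU:GU = 72 / 42

1.7143


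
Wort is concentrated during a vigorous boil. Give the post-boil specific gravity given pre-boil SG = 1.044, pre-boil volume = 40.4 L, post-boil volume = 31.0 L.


SG_post = 1 + (SG_pre − 1)·V_pre/V_post
pts_pre = (1.044 − 1)·1000 = 44.0000
pts_post = 44.0000·40.4/31.0 = 57.3419
SG_post = 1 + 57.3419/1000

1.0573


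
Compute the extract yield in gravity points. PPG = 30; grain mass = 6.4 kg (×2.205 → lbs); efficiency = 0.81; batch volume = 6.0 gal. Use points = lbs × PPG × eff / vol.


lbs = 6.4 × 2.205 = 14.1120
points = 14.1120 × 30 × 0.81 / 6.0

57.1536 points


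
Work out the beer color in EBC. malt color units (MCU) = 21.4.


SRM = 1.4922·MCU^0.6859;  EBC = SRM·1.97
SRM = 1.4922·21.4^0.6859 = 12.1999
EBC = 12.1999·1.97

24.0339 EBC


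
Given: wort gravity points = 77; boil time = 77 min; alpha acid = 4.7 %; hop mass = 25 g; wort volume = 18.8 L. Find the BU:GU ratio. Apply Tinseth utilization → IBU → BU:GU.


U = 1.65·0.000125^(GP/1000)·(1−e^(−0.04t))/4.15;  IBU = (α/100)·m·U·1000/V;  BU:GU = IBU/GP
U = 1.65·0.000125^(77/1000)·(1−e^(−0.04·77))/4.15 = 0.1899
IBU = (4.7/100)·25·0.1899·1000/18.8 = 11.8671
BU:GU = 11.8671/77

0.1541


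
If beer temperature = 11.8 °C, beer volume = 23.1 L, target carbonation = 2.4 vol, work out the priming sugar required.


residual = 14.695·(0.01821 + 0.09011·e^(−0.04·T));  sugar = (target − residual)·4.0·V
residual = 14.695·(0.01821 + 0.09011·e^(−0.04·11.8)) = 1.0935
sugar = (2.4 − 1.0935)·4.0·23.1

120.7160 g


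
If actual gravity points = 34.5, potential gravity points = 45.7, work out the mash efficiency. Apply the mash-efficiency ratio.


efficiency = actual / potential × 100
efficiency = 34.5 / 45.7 × 100

75.4923 %


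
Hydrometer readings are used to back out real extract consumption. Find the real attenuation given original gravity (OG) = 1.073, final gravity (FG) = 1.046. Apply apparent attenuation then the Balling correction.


AA = (OG−FG)/(OG−1)·100;  RA = AA·0.8192
AA = (1.073 − 1.046)/(1.073 − 1)·100 = 36.9863
RA = 36.9863·0.8192

30.2992 %


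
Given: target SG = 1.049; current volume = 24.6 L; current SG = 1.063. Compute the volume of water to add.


V_water = V·((SG_curr − 1)/(SG_target − 1) − 1)
V_water = 24.6·((1.063 − 1)/(1.049 − 1) − 1)

7.0286 L


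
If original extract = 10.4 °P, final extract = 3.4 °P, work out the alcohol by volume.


SG = 259/(259 − P);  ABV = (OG − FG)·131.25
OG = 259/(259 − 10.4) = 1.0418
FG = 259/(259 − 3.4) = 1.0133
ABV = (1.0418 − 1.0133)·131.25

3.7449 % ABV


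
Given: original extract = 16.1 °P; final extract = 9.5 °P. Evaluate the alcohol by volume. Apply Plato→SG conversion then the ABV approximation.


SG = 259/(259 − P);  ABV = (OG − FG)·131.25
OG = 259/(259 − 16.1) = 1.0663
FG = 259/(259 − 9.5) = 1.0381
ABV = (1.0663 − 1.0381)·131.25

3.7021 % ABV


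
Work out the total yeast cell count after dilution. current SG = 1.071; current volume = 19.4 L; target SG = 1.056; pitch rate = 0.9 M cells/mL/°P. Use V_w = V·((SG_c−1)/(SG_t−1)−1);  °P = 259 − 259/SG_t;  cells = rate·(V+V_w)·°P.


V_w = 19.4·((1.071−1)/(1.056−1)−1) = 5.1964
V_final = 19.4 + 5.1964 = 24.5964
°P = 259 − 259/1.056 = 13.7348
cells = 0.9·24.5964·13.7348

304.0454 billion cells


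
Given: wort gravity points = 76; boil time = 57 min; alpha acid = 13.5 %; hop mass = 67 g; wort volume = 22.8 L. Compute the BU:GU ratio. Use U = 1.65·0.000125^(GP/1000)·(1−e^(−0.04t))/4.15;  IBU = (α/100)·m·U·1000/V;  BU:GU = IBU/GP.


U = 1.65·0.000125^(76/1000)·(1−e^(−0.04·57))/4.15 = 0.1803
IBU = (13.5/100)·67·0.1803·1000/22.8 = 71.5177
BU:GU = 71.5177/76

0.9410


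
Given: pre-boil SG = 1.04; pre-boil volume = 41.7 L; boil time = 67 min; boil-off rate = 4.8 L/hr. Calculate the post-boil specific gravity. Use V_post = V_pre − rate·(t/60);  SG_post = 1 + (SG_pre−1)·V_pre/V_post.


V_post = 41.7 − 4.8·(67/60) = 36.3400
SG_post = 1 + (1.04 − 1)·41.7/36.3400

1.0459


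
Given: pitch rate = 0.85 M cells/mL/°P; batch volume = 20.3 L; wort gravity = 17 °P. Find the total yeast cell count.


cells (billions) = rate · V_L · °P
cells = 0.85 · 20.3 · 17

293.3350 billion cells


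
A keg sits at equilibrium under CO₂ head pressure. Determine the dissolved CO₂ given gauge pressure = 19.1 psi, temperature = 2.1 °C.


vols = (P + 14.695)·(0.01821 + 0.09011·e^(−0.04·T))
vols = (19.1 + 14.695)·(0.01821 + 0.09011·e^(−0.04·2.1))

3.4153 volumes


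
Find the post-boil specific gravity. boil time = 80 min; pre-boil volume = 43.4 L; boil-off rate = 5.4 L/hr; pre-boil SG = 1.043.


V_post = V_pre − rate·(t/60);  SG_post = 1 + (SG_pre−1)·V_pre/V_post
V_post = 43.4 − 5.4·(80/60) = 36.2000
SG_post = 1 + (1.043 − 1)·43.4/36.2000

1.0516


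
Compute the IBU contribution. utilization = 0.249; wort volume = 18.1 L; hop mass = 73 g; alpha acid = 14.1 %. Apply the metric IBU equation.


IBU = (α/100)·mass·U·1000 / V
IBU = (14.1/100)·73·0.249·1000 / 18.1

141.5998 IBU


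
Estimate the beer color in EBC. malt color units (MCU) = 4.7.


SRM = 1.4922·MCU^0.6859;  EBC = SRM·1.97
SRM = 1.4922·4.7^0.6859 = 4.3134
EBC = 4.3134·1.97

8.4974 EBC


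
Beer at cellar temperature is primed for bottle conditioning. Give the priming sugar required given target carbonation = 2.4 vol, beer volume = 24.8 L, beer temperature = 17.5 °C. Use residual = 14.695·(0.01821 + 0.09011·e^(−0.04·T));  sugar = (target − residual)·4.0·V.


residual = 14.695·(0.01821 + 0.09011·e^(−0.04·17.5)) = 0.9252
sugar = (2.4 − 0.9252)·4.0·24.8

146.3044 g


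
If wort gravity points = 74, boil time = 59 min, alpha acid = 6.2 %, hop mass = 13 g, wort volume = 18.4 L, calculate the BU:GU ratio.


U = 1.65·0.000125^(GP/1000)·(1−e^(−0.04t))/4.15;  IBU = (α/100)·m·U·1000/V;  BU:GU = IBU/GP
U = 1.65·0.000125^(74/1000)·(1−e^(−0.04·59))/4.15 = 0.1852
IBU = (6.2/100)·13·0.1852·1000/18.4 = 8.1106
BU:GU = 8.1106/74

0.1096


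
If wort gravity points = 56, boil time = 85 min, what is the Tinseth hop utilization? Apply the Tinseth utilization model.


U = 1.65·0.000125^(GP/1000) · (1 − e^(−0.04·t))/4.15
bigness = 1.65·0.000125^(56/1000) = 0.9975
boil_factor = (1 − e^(−0.04·85))/4.15 = 0.2329
U = 0.9975 · 0.2329

0.2323


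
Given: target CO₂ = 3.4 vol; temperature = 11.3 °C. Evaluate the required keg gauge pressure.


psi = vols/(0.01821 + 0.09011·e^(−0.04·T)) − 14.695
psi = 3.4/(0.01821 + 0.09011·e^(−0.04·11.3)) − 14.695

30.3072 psi


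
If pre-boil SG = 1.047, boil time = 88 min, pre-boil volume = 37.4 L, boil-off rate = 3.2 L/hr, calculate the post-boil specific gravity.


V_post = V_pre − rate·(t/60);  SG_post = 1 + (SG_pre−1)·V_pre/V_post
V_post = 37.4 − 3.2·(88/60) = 32.7067
SG_post = 1 + (1.047 − 1)·37.4/32.7067

1.0537


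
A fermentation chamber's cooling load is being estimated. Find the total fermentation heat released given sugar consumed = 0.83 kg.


Q = m_sugar · 590 kJ/kg
Q = 0.83 · 590

489.7000 kJ


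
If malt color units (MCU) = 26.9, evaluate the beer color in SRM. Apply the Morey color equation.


SRM = 1.4922 · MCU^0.6859
SRM = 1.4922 · 26.9^0.6859

14.2723 SRM


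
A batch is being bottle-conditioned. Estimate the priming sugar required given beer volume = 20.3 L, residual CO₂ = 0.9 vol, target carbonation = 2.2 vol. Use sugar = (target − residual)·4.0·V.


sugar = (2.2 − 0.9)·4.0·20.3

105.5600 g


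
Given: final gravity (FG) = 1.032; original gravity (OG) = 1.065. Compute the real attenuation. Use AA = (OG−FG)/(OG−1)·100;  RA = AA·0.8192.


AA = (1.065 − 1.032)/(1.065 − 1)·100 = 50.7692
RA = 50.7692·0.8192

41.5902 %


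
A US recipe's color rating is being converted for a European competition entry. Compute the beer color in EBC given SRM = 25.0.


EBC = SRM · 1.97
EBC = 25.0 · 1.97

49.2500 EBC


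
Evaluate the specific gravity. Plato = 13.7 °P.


SG = 259/(259 − P)
SG = 259/(259 − 13.7)

1.0558


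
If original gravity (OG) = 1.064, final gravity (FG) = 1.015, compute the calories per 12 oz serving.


ABW = (OG−FG)·131.25·0.79/FG;  °P = 259 − 259/SG (for OG→OE and FG→AE);  RE = 0.1808·OE + 0.8192·AE;  Cal = (6.9·ABW + 4·(RE−0.1))·FG·3.55
ABW = (1.064 − 1.015)·131.25·0.79/1.015 = 5.0056
OE = 259 − 259/1.064 = 15.5789 °P
AE = 259 − 259/1.015 = 3.8276 °P
RE = 0.1808·15.5789 + 0.8192·3.8276 = 5.9522 °P
Cal = (6.9·5.0056 + 4·(5.9522−0.1))·1.015·3.55

208.7997 kcal


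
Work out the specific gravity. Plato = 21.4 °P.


SG = 259/(259 − P)
SG = 259/(259 − 21.4)

1.0901


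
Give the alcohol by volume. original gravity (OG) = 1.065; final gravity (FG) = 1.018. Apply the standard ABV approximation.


ABV = (OG − FG) · 131.25
ABV = (1.065 − 1.018) · 131.25

6.1687 % ABV


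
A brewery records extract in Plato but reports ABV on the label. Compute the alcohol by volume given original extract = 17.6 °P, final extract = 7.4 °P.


SG = 259/(259 − P);  ABV = (OG − FG)·131.25
OG = 259/(259 − 17.6) = 1.0729
FG = 259/(259 − 7.4) = 1.0294
ABV = (1.0729 − 1.0294)·131.25

5.7089 % ABV


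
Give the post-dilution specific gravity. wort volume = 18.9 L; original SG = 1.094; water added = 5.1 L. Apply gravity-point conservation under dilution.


SG_new = 1 + (SG_old − 1)·V_old/(V_old + V_water)
pts = (1.094 − 1)·1000·18.9/(18.9 + 5.1) = 74.0250
SG_new = 1 + 74.0250/1000

1.0740


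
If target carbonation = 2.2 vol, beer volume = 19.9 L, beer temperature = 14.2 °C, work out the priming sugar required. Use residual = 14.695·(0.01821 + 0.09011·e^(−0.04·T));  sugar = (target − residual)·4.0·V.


residual = 14.695·(0.01821 + 0.09011·e^(−0.04·14.2)) = 1.0179
sugar = (2.2 − 1.0179)·4.0·19.9

94.0916 g


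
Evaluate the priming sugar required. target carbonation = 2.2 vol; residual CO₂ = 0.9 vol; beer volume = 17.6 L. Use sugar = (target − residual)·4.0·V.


sugar = (2.2 − 0.9)·4.0·17.6

91.5200 g


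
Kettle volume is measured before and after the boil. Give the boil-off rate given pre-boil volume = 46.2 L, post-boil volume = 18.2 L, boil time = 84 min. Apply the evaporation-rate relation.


rate = (V_pre − V_post) / (t_min/60)
rate = (46.2 − 18.2) / (84/60)

20.0000 L/hr


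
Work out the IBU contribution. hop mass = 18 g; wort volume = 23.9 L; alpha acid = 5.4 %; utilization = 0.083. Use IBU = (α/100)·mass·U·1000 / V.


IBU = (5.4/100)·18·0.083·1000 / 23.9

3.3756 IBU


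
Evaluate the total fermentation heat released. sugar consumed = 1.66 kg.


Q = m_sugar · 590 kJ/kg
Q = 1.66 · 590

979.4000 kJ


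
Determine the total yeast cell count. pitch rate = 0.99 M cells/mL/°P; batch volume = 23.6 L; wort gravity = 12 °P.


cells (billions) = rate · V_L · °P
cells = 0.99 · 23.6 · 12

280.3680 billion cells


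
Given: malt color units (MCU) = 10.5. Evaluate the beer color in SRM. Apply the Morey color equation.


SRM = 1.4922 · MCU^0.6859
SRM = 1.4922 · 10.5^0.6859

7.4862 SRM


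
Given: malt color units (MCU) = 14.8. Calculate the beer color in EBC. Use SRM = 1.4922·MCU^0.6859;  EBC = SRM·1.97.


SRM = 1.4922·14.8^0.6859 = 9.4735
EBC = 9.4735·1.97

18.6628 EBC


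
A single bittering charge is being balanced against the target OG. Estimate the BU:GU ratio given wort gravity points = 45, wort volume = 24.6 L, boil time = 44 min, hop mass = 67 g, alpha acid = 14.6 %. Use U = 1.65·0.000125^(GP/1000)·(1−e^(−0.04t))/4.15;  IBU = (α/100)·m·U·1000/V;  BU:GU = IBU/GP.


U = 1.65·0.000125^(45/1000)·(1−e^(−0.04·44))/4.15 = 0.2197
IBU = (14.6/100)·67·0.2197·1000/24.6 = 87.3567
BU:GU = 87.3567/45

1.9413


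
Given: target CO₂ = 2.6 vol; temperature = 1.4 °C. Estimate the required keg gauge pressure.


psi = vols/(0.01821 + 0.09011·e^(−0.04·T)) − 14.695
psi = 2.6/(0.01821 + 0.09011·e^(−0.04·1.4)) − 14.695

10.4470 psi


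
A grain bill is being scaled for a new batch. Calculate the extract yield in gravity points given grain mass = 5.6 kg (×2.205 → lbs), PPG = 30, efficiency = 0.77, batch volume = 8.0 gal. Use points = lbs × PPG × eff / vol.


lbs = 5.6 × 2.205 = 12.3480
points = 12.3480 × 30 × 0.77 / 8.0

35.6548 points


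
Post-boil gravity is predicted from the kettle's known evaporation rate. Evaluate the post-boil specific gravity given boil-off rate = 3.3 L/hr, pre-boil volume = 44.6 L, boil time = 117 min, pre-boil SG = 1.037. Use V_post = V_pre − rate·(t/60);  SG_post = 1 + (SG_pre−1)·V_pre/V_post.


V_post = 44.6 − 3.3·(117/60) = 38.1650
SG_post = 1 + (1.037 − 1)·44.6/38.1650

1.0432


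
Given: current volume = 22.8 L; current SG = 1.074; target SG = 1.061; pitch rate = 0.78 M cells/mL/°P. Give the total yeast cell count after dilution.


V_w = V·((SG_c−1)/(SG_t−1)−1);  °P = 259 − 259/SG_t;  cells = rate·(V+V_w)·°P
V_w = 22.8·((1.074−1)/(1.061−1)−1) = 4.8590
V_final = 22.8 + 4.8590 = 27.6590
°P = 259 − 259/1.061 = 14.8907
cells = 0.78·27.6590·14.8907

321.2518 billion cells


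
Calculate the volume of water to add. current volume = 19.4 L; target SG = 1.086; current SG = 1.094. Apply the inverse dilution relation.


V_water = V·((SG_curr − 1)/(SG_target − 1) − 1)
V_water = 19.4·((1.094 − 1)/(1.086 − 1) − 1)

1.8047 L


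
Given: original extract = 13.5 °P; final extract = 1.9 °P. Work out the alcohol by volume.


SG = 259/(259 − P);  ABV = (OG − FG)·131.25
OG = 259/(259 − 13.5) = 1.0550
FG = 259/(259 − 1.9) = 1.0074
ABV = (1.0550 − 1.0074)·131.25

6.2475 % ABV


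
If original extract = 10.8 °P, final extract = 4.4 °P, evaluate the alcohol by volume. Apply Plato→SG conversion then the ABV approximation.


SG = 259/(259 − P);  ABV = (OG − FG)·131.25
OG = 259/(259 − 10.8) = 1.0435
FG = 259/(259 − 4.4) = 1.0173
ABV = (1.0435 − 1.0173)·131.25

3.4429 % ABV


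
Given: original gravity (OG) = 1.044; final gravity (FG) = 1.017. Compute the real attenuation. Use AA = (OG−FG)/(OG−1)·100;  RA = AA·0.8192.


AA = (1.044 − 1.017)/(1.044 − 1)·100 = 61.3636
RA = 61.3636·0.8192

50.2691 %


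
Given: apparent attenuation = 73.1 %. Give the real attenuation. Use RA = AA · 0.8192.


RA = 73.1 · 0.8192

59.8835 %


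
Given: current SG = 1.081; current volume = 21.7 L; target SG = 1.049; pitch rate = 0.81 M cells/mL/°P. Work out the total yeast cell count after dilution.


V_w = V·((SG_c−1)/(SG_t−1)−1);  °P = 259 − 259/SG_t;  cells = rate·(V+V_w)·°P
V_w = 21.7·((1.081−1)/(1.049−1)−1) = 14.1714
V_final = 21.7 + 14.1714 = 35.8714
°P = 259 − 259/1.049 = 12.0982
cells = 0.81·35.8714·12.0982

351.5232 billion cells


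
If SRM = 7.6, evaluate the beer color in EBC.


EBC = SRM · 1.97
EBC = 7.6 · 1.97

14.9720 EBC


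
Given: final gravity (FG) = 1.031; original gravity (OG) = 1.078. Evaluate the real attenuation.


AA = (OG−FG)/(OG−1)·100;  RA = AA·0.8192
AA = (1.078 − 1.031)/(1.078 − 1)·100 = 60.2564
RA = 60.2564·0.8192

49.3621 %


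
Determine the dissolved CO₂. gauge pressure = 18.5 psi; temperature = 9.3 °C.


vols = (P + 14.695)·(0.01821 + 0.09011·e^(−0.04·T))
vols = (18.5 + 14.695)·(0.01821 + 0.09011·e^(−0.04·9.3))

2.6665 volumes


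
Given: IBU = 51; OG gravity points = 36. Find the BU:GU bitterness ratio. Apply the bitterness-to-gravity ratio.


BU:GU = IBU / OG_points
BU:GU = 51 / 36

1.4167


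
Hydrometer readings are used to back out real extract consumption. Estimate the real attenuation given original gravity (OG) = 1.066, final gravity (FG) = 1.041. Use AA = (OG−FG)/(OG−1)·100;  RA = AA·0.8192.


AA = (1.066 − 1.041)/(1.066 − 1)·100 = 37.8788
RA = 37.8788·0.8192

31.0303 %


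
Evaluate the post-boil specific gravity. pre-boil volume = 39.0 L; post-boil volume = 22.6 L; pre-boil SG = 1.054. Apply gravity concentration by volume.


SG_post = 1 + (SG_pre − 1)·V_pre/V_post
pts_pre = (1.054 − 1)·1000 = 54.0000
pts_post = 54.0000·39.0/22.6 = 93.1858
SG_post = 1 + 93.1858/1000

1.0932


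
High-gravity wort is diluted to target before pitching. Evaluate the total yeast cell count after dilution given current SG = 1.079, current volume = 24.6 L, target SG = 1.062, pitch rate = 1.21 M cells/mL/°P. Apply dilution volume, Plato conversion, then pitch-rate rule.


V_w = V·((SG_c−1)/(SG_t−1)−1);  °P = 259 − 259/SG_t;  cells = rate·(V+V_w)·°P
V_w = 24.6·((1.079−1)/(1.062−1)−1) = 6.7452
V_final = 24.6 + 6.7452 = 31.3452
°P = 259 − 259/1.062 = 15.1205
cells = 1.21·31.3452·15.1205

573.4860 billion cells


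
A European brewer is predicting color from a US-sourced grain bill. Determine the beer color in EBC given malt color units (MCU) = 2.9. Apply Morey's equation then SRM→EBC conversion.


SRM = 1.4922·MCU^0.6859;  EBC = SRM·1.97
SRM = 1.4922·2.9^0.6859 = 3.0973
EBC = 3.0973·1.97

6.1017 EBC


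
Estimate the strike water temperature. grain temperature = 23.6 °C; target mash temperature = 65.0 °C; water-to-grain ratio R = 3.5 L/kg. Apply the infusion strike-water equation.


T_strike = (0.41/R)·(T_mash − T_grain) + T_mash
T_strike = (0.41/3.5)·(65.0 − 23.6) + 65.0

69.8497 °C


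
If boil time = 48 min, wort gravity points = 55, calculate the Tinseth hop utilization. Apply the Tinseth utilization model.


U = 1.65·0.000125^(GP/1000) · (1 − e^(−0.04·t))/4.15
bigness = 1.65·0.000125^(55/1000) = 1.0065
boil_factor = (1 − e^(−0.04·48))/4.15 = 0.2056
U = 1.0065 · 0.2056

0.2070


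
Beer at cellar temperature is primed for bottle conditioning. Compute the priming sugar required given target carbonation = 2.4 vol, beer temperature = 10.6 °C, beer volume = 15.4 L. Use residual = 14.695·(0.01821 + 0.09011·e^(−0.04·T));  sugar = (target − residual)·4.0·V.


residual = 14.695·(0.01821 + 0.09011·e^(−0.04·10.6)) = 1.1342
sugar = (2.4 − 1.1342)·4.0·15.4

77.9756 g


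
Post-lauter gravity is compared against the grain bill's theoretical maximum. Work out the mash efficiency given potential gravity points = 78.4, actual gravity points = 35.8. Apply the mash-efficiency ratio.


efficiency = actual / potential × 100
efficiency = 35.8 / 78.4 × 100

45.6633 %


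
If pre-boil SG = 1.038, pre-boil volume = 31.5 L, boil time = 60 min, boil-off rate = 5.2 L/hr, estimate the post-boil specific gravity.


V_post = V_pre − rate·(t/60);  SG_post = 1 + (SG_pre−1)·V_pre/V_post
V_post = 31.5 − 5.2·(60/60) = 26.3000
SG_post = 1 + (1.038 − 1)·31.5/26.3000

1.0455


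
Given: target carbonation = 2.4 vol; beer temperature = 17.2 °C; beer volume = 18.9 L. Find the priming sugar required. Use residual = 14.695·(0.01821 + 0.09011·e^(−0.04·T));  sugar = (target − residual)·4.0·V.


residual = 14.695·(0.01821 + 0.09011·e^(−0.04·17.2)) = 0.9331
sugar = (2.4 − 0.9331)·4.0·18.9

110.8980 g


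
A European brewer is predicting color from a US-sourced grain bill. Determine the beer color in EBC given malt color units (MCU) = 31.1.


SRM = 1.4922·MCU^0.6859;  EBC = SRM·1.97
SRM = 1.4922·31.1^0.6859 = 15.7656
EBC = 15.7656·1.97

31.0583 EBC


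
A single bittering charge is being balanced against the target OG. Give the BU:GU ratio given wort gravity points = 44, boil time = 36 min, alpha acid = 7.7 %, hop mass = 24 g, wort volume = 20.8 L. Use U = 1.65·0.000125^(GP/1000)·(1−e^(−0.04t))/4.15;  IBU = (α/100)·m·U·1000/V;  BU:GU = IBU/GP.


U = 1.65·0.000125^(44/1000)·(1−e^(−0.04·36))/4.15 = 0.2043
IBU = (7.7/100)·24·0.2043·1000/20.8 = 18.1512
BU:GU = 18.1512/44

0.4125


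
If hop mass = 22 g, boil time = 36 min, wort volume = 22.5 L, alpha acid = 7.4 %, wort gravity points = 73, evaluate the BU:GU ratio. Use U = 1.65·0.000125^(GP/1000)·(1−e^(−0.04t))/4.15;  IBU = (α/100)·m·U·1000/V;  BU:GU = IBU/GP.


U = 1.65·0.000125^(73/1000)·(1−e^(−0.04·36))/4.15 = 0.1574
IBU = (7.4/100)·22·0.1574·1000/22.5 = 11.3906
BU:GU = 11.3906/73

0.1560


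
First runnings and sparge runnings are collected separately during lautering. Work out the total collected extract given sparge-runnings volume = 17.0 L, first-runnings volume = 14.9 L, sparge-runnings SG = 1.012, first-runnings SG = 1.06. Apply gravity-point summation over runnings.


total = Σ (SG_i − 1)·1000·V_i
first = (1.06 − 1)·1000·14.9 = 894.0000
sparge = (1.012 − 1)·1000·17.0 = 204.0000
total = 894.0000 + 204.0000

1098.0000 gravity·L


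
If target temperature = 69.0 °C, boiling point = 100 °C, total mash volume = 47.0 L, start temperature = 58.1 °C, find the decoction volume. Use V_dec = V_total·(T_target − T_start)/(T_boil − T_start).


V_dec = 47.0·(69.0 − 58.1)/(100 − 58.1)

12.2267 L


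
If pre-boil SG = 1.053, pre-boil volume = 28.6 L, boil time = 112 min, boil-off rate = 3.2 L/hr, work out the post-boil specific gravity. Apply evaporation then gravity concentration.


V_post = V_pre − rate·(t/60);  SG_post = 1 + (SG_pre−1)·V_pre/V_post
V_post = 28.6 − 3.2·(112/60) = 22.6267
SG_post = 1 + (1.053 − 1)·28.6/22.6267

1.0670


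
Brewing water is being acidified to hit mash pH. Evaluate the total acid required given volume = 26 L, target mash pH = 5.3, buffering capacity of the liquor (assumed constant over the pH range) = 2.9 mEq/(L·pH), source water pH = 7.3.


acid = buffering capacity · (pH_source − pH_target) · V
acid = 2.9 · (7.3 − 5.3) · 26

150.8000 mEq


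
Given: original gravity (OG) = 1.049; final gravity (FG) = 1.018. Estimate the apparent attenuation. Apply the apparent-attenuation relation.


AA = (OG − FG)/(OG − 1) · 100
AA = (1.049 − 1.018)/(1.049 − 1) · 100

63.2653 %


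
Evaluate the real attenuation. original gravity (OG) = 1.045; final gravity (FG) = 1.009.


AA = (OG−FG)/(OG−1)·100;  RA = AA·0.8192
AA = (1.045 − 1.009)/(1.045 − 1)·100 = 80.0000
RA = 80.0000·0.8192

65.5360 %


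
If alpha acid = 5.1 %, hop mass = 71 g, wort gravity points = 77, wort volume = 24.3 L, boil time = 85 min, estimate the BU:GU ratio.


U = 1.65·0.000125^(GP/1000)·(1−e^(−0.04t))/4.15;  IBU = (α/100)·m·U·1000/V;  BU:GU = IBU/GP
U = 1.65·0.000125^(77/1000)·(1−e^(−0.04·85))/4.15 = 0.1924
IBU = (5.1/100)·71·0.1924·1000/24.3 = 28.6668
BU:GU = 28.6668/77

0.3723


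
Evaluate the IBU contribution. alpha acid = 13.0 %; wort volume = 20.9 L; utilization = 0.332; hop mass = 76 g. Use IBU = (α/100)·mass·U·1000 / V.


IBU = (13.0/100)·76·0.332·1000 / 20.9

156.9455 IBU


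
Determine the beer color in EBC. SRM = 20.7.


EBC = SRM · 1.97
EBC = 20.7 · 1.97

40.7790 EBC


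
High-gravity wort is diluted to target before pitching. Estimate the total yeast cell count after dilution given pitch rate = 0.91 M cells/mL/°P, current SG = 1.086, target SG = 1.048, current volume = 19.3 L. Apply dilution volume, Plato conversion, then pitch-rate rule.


V_w = V·((SG_c−1)/(SG_t−1)−1);  °P = 259 − 259/SG_t;  cells = rate·(V+V_w)·°P
V_w = 19.3·((1.086−1)/(1.048−1)−1) = 15.2792
V_final = 19.3 + 15.2792 = 34.5792
°P = 259 − 259/1.048 = 11.8626
cells = 0.91·34.5792·11.8626

373.2808 billion cells


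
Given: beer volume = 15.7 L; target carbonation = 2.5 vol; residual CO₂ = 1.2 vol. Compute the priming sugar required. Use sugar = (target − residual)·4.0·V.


sugar = (2.5 − 1.2)·4.0·15.7

81.6400 g


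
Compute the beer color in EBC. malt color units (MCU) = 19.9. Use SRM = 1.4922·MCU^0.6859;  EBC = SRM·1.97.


SRM = 1.4922·19.9^0.6859 = 11.6067
EBC = 11.6067·1.97

22.8653 EBC


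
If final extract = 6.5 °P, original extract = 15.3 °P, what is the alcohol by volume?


SG = 259/(259 − P);  ABV = (OG − FG)·131.25
OG = 259/(259 − 15.3) = 1.0628
FG = 259/(259 − 6.5) = 1.0257
ABV = (1.0628 − 1.0257)·131.25

4.8614 % ABV


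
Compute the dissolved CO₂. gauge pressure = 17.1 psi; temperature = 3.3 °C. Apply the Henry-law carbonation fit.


vols = (P + 14.695)·(0.01821 + 0.09011·e^(−0.04·T))
vols = (17.1 + 14.695)·(0.01821 + 0.09011·e^(−0.04·3.3))

3.0897 volumes


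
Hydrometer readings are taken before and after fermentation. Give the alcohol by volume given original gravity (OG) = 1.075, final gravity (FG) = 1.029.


ABV = (OG − FG) · 131.25
ABV = (1.075 − 1.029) · 131.25

6.0375 % ABV


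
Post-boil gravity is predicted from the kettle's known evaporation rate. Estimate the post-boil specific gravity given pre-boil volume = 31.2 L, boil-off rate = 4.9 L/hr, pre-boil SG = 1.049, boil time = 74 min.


V_post = V_pre − rate·(t/60);  SG_post = 1 + (SG_pre−1)·V_pre/V_post
V_post = 31.2 − 4.9·(74/60) = 25.1567
SG_post = 1 + (1.049 − 1)·31.2/25.1567

1.0608


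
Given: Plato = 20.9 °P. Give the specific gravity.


SG = 259/(259 − P)
SG = 259/(259 − 20.9)

1.0878


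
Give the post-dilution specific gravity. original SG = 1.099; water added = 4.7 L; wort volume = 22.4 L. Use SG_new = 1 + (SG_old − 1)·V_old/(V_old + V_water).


pts = (1.099 − 1)·1000·22.4/(22.4 + 4.7) = 81.8303
SG_new = 1 + 81.8303/1000

1.0818


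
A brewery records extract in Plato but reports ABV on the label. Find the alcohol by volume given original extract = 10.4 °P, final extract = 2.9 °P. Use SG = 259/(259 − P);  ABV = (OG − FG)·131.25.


OG = 259/(259 − 10.4) = 1.0418
FG = 259/(259 − 2.9) = 1.0113
ABV = (1.0418 − 1.0113)·131.25

4.0045 % ABV


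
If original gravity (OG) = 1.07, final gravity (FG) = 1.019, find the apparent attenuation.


AA = (OG − FG)/(OG − 1) · 100
AA = (1.07 − 1.019)/(1.07 − 1) · 100

72.8571 %


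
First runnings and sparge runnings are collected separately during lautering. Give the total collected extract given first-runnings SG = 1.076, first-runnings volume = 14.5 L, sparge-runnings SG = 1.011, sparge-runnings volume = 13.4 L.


total = Σ (SG_i − 1)·1000·V_i
first = (1.076 − 1)·1000·14.5 = 1102.0000
sparge = (1.011 − 1)·1000·13.4 = 147.4000
total = 1102.0000 + 147.4000

1249.4000 gravity·L


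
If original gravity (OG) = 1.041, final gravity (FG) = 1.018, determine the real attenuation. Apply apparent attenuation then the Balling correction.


AA = (OG−FG)/(OG−1)·100;  RA = AA·0.8192
AA = (1.041 − 1.018)/(1.041 − 1)·100 = 56.0976
RA = 56.0976·0.8192

45.9551 %


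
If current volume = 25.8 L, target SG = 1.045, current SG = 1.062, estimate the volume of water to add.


V_water = V·((SG_curr − 1)/(SG_target − 1) − 1)
V_water = 25.8·((1.062 − 1)/(1.045 − 1) − 1)

9.7467 L


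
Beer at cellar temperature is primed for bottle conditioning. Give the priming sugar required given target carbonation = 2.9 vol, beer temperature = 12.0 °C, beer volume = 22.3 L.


residual = 14.695·(0.01821 + 0.09011·e^(−0.04·T));  sugar = (target − residual)·4.0·V
residual = 14.695·(0.01821 + 0.09011·e^(−0.04·12.0)) = 1.0870
sugar = (2.9 − 1.0870)·4.0·22.3

161.7224 g


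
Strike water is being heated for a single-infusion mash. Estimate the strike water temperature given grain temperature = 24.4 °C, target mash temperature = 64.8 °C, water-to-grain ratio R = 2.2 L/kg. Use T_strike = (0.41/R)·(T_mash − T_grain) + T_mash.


T_strike = (0.41/2.2)·(64.8 − 24.4) + 64.8

72.3291 °C


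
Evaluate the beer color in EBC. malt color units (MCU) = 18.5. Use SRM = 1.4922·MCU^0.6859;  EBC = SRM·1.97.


SRM = 1.4922·18.5^0.6859 = 11.0403
EBC = 11.0403·1.97

21.7494 EBC


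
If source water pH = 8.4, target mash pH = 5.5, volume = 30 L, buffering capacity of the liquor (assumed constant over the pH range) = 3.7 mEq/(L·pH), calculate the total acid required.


acid = buffering capacity · (pH_source − pH_target) · V
acid = 3.7 · (8.4 − 5.5) · 30

321.9000 mEq
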